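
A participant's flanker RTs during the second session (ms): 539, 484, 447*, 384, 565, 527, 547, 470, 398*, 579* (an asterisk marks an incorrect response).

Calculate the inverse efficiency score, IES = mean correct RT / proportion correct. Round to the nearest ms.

Correct trials (n=7): 539, 484, 384, 565, 527, 547, 470
Mean correct RT = 3516/7 = 502.2857 ms
Proportion correct = 7/10
IES = 502.2857 / (7/10) = 717.551 ms

718 ms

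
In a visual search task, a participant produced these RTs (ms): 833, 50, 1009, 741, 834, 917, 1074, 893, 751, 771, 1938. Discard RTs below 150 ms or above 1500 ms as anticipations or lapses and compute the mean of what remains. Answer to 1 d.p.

869.2 ms

Excluded: 50, 1938
Retained (n=9): Σ = 7823
Mean = 7823/9 = 869.2222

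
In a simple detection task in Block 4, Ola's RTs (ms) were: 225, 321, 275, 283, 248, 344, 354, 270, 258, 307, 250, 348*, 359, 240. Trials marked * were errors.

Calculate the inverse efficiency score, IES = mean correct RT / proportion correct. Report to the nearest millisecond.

309 ms

Correct trials (n=13): 225, 321, 275, 283, 248, 344, 354, 270, 258, 307, 250, 359, 240
Mean correct RT = 3734/13 = 287.2308 ms
Proportion correct = 13/14
IES = 287.2308 / (13/14) = 309.325 ms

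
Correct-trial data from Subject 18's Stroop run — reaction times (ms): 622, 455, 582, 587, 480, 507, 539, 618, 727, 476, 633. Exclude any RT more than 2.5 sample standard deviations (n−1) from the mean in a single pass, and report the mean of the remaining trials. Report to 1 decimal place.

n = 11, ΣRT = 6226, M = 566.000
Σ(x−M)² = 68974.00; s = √(68974.00/10) = 83.051
Cutoffs: 566.000 ± 2.5·83.051 → [358.4, 773.6]
No RTs fall outside the cutoffs; all 11 retained. Mean = 6226/11 = 566.000

566.0 ms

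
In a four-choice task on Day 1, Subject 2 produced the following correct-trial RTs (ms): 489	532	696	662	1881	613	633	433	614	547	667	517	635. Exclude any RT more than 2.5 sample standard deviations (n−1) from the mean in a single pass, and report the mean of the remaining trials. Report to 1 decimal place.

n = 13, ΣRT = 8919, M = 686.077
Σ(x−M)² = 1619400.92; s = √(1619400.92/12) = 367.356
Cutoffs: 686.077 ± 2.5·367.356 → [-232.3, 1604.5]
Outside: 1881 → excluded.
Retained (n=12): Σ = 7038, mean = 7038/12 = 586.500

586.5 ms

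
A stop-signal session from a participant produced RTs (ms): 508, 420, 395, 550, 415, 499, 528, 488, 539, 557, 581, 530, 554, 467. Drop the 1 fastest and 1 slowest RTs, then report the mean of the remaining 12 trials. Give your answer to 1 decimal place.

504.6 ms

Sorted: 395, 415, 420, 467, 488, 499, 508, 528, 530, 539, 550, 554, 557, 581
Drop lowest 1 (395) and highest 1 (581)
Remaining (n=12): Σ = 6055, mean = 6055/12 = 504.583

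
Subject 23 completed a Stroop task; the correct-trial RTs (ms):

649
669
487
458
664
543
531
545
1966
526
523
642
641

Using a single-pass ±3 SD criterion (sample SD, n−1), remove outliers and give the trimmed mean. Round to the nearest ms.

n = 13, ΣRT = 8844, M = 680.308
Σ(x−M)² = 1852190.77; s = √(1852190.77/12) = 392.873
Cutoffs: 680.308 ± 3·392.873 → [-498.3, 1858.9]
Outside: 1966 → excluded.
Retained (n=12): Σ = 6878, mean = 6878/12 = 573.167

573 ms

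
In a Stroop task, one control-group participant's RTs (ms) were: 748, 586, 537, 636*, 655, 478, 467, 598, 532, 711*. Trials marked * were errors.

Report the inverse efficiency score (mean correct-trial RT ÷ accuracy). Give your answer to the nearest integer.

719 ms

Correct trials (n=8): 748, 586, 537, 655, 478, 467, 598, 532
Mean correct RT = 4601/8 = 575.1250 ms
Proportion correct = 8/10
IES = 575.1250 / (8/10) = 718.906 ms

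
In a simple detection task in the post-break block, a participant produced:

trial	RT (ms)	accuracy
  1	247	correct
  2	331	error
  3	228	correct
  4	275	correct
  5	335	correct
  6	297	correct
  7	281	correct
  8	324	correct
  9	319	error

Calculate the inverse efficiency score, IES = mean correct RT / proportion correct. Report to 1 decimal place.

365.0 ms

Correct trials (n=7): 247, 228, 275, 335, 297, 281, 324
Mean correct RT = 1987/7 = 283.8571 ms
Proportion correct = 7/9
IES = 283.8571 / (7/9) = 364.959 ms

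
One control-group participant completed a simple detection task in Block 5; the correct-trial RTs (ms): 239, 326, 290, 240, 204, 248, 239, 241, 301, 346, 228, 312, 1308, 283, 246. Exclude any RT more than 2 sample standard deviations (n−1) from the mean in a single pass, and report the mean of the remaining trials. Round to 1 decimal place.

267.4 ms

n = 15, ΣRT = 5051, M = 336.733
Σ(x−M)² = 1033692.93; s = √(1033692.93/14) = 271.726
Cutoffs: 336.733 ± 2·271.726 → [-206.7, 880.2]
Outside: 1308 → excluded.
Retained (n=14): Σ = 3743, mean = 3743/14 = 267.357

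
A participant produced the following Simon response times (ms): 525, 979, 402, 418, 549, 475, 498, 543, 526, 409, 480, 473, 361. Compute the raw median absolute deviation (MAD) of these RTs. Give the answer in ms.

62 ms

Sorted: 361, 402, 409, 418, 473, 475, 480, 498, 525, 526, 543, 549, 979 → median = 480
|x − 480|: 45, 499, 78, 62, 69, 5, 18, 63, 46, 71, 0, 7, 119
Sorted deviations: 0, 5, 7, 18, 45, 46, 62, 63, 69, 71, 78, 119, 499 → MAD = 62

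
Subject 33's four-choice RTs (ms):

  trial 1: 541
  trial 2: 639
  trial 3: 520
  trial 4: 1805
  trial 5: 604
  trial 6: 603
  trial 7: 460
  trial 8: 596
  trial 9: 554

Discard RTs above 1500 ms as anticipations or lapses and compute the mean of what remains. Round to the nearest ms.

565 ms

Excluded: 1805
Retained (n=8): Σ = 4517
Mean = 4517/8 = 564.6250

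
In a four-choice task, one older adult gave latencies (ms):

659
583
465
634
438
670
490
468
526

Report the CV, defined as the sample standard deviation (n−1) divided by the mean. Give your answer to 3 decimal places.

0.165

n = 9, Σ = 4933, M = 548.1111
Σ(x−M)² = 65062.889; s = √(65062.889/8) = 90.1824
CV = 90.1824 / 548.1111 = 0.16453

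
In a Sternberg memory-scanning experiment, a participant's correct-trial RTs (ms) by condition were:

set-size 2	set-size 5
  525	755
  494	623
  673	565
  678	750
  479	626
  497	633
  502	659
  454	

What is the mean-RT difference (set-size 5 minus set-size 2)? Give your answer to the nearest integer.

M(set-size 2) = 4302/8 = 537.750
M(set-size 5) = 4611/7 = 658.714
Difference = 658.714 − 537.750 = 120.964 ms

121 ms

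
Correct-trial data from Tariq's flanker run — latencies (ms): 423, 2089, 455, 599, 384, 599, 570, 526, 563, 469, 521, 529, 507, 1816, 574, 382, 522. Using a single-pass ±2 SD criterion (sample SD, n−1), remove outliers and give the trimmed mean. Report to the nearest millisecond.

508 ms

n = 17, ΣRT = 11528, M = 678.118
Σ(x−M)² = 3790169.76; s = √(3790169.76/16) = 486.709
Cutoffs: 678.118 ± 2·486.709 → [-295.3, 1651.5]
Outside: 1816, 2089 → excluded.
Retained (n=15): Σ = 7623, mean = 7623/15 = 508.200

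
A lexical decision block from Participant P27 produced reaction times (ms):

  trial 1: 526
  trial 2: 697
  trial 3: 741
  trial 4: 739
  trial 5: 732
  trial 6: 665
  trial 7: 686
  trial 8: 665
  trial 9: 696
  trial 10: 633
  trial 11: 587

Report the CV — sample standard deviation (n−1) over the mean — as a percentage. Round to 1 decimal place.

9.9%

n = 11, Σ = 7367, M = 669.7273
Σ(x−M)² = 44350.182; s = √(44350.182/10) = 66.5959
CV = 66.5959 / 669.7273 = 0.09944 = 9.944%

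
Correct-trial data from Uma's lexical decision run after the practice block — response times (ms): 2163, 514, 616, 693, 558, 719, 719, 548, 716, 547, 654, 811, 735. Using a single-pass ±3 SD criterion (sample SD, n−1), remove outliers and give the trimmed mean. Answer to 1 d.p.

652.5 ms

n = 13, ΣRT = 9993, M = 768.692
Σ(x−M)² = 2204044.77; s = √(2204044.77/12) = 428.568
Cutoffs: 768.692 ± 3·428.568 → [-517.0, 2054.4]
Outside: 2163 → excluded.
Retained (n=12): Σ = 7830, mean = 7830/12 = 652.500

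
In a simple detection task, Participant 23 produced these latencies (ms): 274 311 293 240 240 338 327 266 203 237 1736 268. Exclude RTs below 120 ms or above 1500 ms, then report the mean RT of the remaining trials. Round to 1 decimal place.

Excluded: 1736
Retained (n=11): Σ = 2997
Mean = 2997/11 = 272.4545

272.5 ms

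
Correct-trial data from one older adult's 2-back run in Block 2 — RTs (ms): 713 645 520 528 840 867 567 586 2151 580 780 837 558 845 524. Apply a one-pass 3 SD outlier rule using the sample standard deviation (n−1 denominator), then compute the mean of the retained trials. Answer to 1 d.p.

670.7 ms

n = 15, ΣRT = 11541, M = 769.400
Σ(x−M)² = 2288241.60; s = √(2288241.60/14) = 404.284
Cutoffs: 769.400 ± 3·404.284 → [-443.5, 1982.3]
Outside: 2151 → excluded.
Retained (n=14): Σ = 9390, mean = 9390/14 = 670.714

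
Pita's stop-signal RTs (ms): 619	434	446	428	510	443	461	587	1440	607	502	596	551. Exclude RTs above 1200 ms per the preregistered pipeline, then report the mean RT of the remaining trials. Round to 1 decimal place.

515.3 ms

Excluded: 1440
Retained (n=12): Σ = 6184
Mean = 6184/12 = 515.3333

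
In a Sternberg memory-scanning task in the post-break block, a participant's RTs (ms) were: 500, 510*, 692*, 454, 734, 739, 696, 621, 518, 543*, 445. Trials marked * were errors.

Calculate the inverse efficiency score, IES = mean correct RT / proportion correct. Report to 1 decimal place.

Correct trials (n=8): 500, 454, 734, 739, 696, 621, 518, 445
Mean correct RT = 4707/8 = 588.3750 ms
Proportion correct = 8/11
IES = 588.3750 / (8/11) = 809.016 ms

809.0 ms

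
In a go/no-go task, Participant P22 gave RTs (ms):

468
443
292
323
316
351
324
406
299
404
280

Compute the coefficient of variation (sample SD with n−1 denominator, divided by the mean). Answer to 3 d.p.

n = 11, Σ = 3906, M = 355.0909
Σ(x−M)² = 41766.909; s = √(41766.909/10) = 64.6273
CV = 64.6273 / 355.0909 = 0.18200

0.182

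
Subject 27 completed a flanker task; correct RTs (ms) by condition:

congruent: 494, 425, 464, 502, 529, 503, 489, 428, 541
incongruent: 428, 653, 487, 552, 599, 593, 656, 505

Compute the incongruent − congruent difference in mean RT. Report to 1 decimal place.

M(congruent) = 4375/9 = 486.111
M(incongruent) = 4473/8 = 559.125
Difference = 559.125 − 486.111 = 73.014 ms

73.0 ms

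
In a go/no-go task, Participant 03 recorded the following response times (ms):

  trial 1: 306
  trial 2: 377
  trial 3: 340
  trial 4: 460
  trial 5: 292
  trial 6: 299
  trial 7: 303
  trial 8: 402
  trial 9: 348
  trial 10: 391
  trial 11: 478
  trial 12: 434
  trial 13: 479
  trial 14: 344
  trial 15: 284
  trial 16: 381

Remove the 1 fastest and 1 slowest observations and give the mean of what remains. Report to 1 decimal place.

368.2 ms

Sorted: 284, 292, 299, 303, 306, 340, 344, 348, 377, 381, 391, 402, 434, 460, 478, 479
Drop lowest 1 (284) and highest 1 (479)
Remaining (n=14): Σ = 5155, mean = 5155/14 = 368.214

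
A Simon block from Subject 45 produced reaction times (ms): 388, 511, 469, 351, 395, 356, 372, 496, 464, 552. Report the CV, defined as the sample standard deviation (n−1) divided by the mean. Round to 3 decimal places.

n = 10, Σ = 4354, M = 435.4000
Σ(x−M)² = 46256.400; s = √(46256.400/9) = 71.6910
CV = 71.6910 / 435.4000 = 0.16466

0.165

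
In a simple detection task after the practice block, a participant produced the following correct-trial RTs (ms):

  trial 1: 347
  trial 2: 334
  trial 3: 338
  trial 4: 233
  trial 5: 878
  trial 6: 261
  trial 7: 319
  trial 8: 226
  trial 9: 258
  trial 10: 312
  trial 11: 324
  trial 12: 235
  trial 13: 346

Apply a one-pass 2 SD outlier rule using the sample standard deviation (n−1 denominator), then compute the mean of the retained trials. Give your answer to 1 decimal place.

n = 13, ΣRT = 4411, M = 339.308
Σ(x−M)² = 339478.77; s = √(339478.77/12) = 168.196
Cutoffs: 339.308 ± 2·168.196 → [2.9, 675.7]
Outside: 878 → excluded.
Retained (n=12): Σ = 3533, mean = 3533/12 = 294.417

294.4 ms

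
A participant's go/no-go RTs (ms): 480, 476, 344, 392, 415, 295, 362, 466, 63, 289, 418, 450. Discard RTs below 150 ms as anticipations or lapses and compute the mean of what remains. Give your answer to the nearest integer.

399 ms

Excluded: 63
Retained (n=11): Σ = 4387
Mean = 4387/11 = 398.8182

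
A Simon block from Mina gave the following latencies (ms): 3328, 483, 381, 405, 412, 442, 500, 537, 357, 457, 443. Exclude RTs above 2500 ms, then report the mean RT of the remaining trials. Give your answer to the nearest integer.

442 ms

Excluded: 3328
Retained (n=10): Σ = 4417
Mean = 4417/10 = 441.7000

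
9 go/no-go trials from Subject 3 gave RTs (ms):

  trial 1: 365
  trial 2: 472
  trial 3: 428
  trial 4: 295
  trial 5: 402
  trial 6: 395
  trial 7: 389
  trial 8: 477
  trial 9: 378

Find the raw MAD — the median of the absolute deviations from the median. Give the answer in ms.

30 ms

Sorted: 295, 365, 378, 389, 395, 402, 428, 472, 477 → median = 395
|x − 395|: 30, 77, 33, 100, 7, 0, 6, 82, 17
Sorted deviations: 0, 6, 7, 17, 30, 33, 77, 82, 100 → MAD = 30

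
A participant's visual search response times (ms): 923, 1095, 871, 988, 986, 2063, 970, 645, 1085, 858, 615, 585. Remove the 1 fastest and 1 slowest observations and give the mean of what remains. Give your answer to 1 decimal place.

Sorted: 585, 615, 645, 858, 871, 923, 970, 986, 988, 1085, 1095, 2063
Drop lowest 1 (585) and highest 1 (2063)
Remaining (n=10): Σ = 9036, mean = 9036/10 = 903.600

903.6 ms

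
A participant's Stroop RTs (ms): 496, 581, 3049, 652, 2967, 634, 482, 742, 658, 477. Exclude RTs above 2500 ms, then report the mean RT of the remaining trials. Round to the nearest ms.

Excluded: 2967, 3049
Retained (n=8): Σ = 4722
Mean = 4722/8 = 590.2500

590 ms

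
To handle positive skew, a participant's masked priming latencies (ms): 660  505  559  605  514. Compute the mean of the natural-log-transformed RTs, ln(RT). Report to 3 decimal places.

6.338

ln(RT): 6.4922, 6.2246, 6.3261, 6.4052, 6.2422
Σ ln(RT) = 31.6904
Mean = 31.6904/5 = 6.33808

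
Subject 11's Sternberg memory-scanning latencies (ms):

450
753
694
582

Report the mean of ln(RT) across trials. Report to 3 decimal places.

ln(RT): 6.1092, 6.6241, 6.5425, 6.3665
Σ ln(RT) = 25.6423
Mean = 25.6423/4 = 6.41056

6.411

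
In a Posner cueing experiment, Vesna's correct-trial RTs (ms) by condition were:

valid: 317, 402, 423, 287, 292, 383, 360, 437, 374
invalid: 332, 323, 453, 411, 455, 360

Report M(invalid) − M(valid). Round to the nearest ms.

M(valid) = 3275/9 = 363.889
M(invalid) = 2334/6 = 389.000
Difference = 389.000 − 363.889 = 25.111 ms

25 ms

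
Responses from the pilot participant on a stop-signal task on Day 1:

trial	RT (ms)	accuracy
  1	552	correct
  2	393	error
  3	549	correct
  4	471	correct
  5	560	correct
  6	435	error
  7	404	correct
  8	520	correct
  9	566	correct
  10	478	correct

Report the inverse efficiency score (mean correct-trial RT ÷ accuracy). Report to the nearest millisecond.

Correct trials (n=8): 552, 549, 471, 560, 404, 520, 566, 478
Mean correct RT = 4100/8 = 512.5000 ms
Proportion correct = 8/10
IES = 512.5000 / (8/10) = 640.625 ms

641 ms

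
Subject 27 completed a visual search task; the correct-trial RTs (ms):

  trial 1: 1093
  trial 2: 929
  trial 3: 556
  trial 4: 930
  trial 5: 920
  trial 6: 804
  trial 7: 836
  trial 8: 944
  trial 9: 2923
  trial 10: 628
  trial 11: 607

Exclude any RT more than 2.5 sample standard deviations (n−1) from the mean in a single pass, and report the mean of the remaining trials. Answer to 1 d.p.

n = 11, ΣRT = 11170, M = 1015.455
Σ(x−M)² = 4278708.73; s = √(4278708.73/10) = 654.118
Cutoffs: 1015.455 ± 2.5·654.118 → [-619.8, 2650.8]
Outside: 2923 → excluded.
Retained (n=10): Σ = 8247, mean = 8247/10 = 824.700

824.7 ms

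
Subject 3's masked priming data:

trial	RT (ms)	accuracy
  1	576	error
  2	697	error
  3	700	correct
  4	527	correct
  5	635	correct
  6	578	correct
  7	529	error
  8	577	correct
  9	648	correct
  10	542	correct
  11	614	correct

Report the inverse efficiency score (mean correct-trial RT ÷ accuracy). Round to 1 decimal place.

828.6 ms

Correct trials (n=8): 700, 527, 635, 578, 577, 648, 542, 614
Mean correct RT = 4821/8 = 602.6250 ms
Proportion correct = 8/11
IES = 602.6250 / (8/11) = 828.609 ms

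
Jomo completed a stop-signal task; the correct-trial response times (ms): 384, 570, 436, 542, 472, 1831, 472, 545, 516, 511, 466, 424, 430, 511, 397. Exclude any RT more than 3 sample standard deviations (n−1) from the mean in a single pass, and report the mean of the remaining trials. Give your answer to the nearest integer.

n = 15, ΣRT = 8507, M = 567.133
Σ(x−M)² = 1754705.73; s = √(1754705.73/14) = 354.028
Cutoffs: 567.133 ± 3·354.028 → [-495.0, 1629.2]
Outside: 1831 → excluded.
Retained (n=14): Σ = 6676, mean = 6676/14 = 476.857

477 ms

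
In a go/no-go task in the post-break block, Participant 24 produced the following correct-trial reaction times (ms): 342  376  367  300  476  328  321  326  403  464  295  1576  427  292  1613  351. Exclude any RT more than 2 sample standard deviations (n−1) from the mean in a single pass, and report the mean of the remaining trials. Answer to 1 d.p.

362.0 ms

n = 16, ΣRT = 8257, M = 516.062
Σ(x−M)² = 2706446.94; s = √(2706446.94/15) = 424.770
Cutoffs: 516.062 ± 2·424.770 → [-333.5, 1365.6]
Outside: 1576, 1613 → excluded.
Retained (n=14): Σ = 5068, mean = 5068/14 = 362.000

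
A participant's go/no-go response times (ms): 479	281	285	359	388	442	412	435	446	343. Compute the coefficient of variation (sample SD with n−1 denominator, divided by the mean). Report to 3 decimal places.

0.177

n = 10, Σ = 3870, M = 387.0000
Σ(x−M)² = 42260.000; s = √(42260.000/9) = 68.5241
CV = 68.5241 / 387.0000 = 0.17706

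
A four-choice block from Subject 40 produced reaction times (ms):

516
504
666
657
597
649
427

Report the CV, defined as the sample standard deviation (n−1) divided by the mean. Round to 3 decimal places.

n = 7, Σ = 4016, M = 573.7143
Σ(x−M)² = 51379.429; s = √(51379.429/6) = 92.5378
CV = 92.5378 / 573.7143 = 0.16130

0.161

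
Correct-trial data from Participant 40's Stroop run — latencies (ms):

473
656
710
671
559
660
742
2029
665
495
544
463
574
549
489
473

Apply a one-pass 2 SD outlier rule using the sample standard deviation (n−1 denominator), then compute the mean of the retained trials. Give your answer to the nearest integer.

n = 16, ΣRT = 10752, M = 672.000
Σ(x−M)² = 2089830.00; s = √(2089830.00/15) = 373.259
Cutoffs: 672.000 ± 2·373.259 → [-74.5, 1418.5]
Outside: 2029 → excluded.
Retained (n=15): Σ = 8723, mean = 8723/15 = 581.533

582 ms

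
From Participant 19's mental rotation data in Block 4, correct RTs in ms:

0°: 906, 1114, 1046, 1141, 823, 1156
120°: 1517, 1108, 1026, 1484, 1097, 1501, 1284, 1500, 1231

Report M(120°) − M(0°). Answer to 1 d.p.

M(0°) = 6186/6 = 1031.000
M(120°) = 11748/9 = 1305.333
Difference = 1305.333 − 1031.000 = 274.333 ms

274.3 ms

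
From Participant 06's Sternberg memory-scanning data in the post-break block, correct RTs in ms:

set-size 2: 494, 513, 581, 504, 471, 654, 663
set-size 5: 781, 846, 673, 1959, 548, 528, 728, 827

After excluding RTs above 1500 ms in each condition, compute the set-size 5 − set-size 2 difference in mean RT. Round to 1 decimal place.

set-size 5: exclude 1959
M(set-size 2) = 3880/7 = 554.286
M(set-size 5) = 4931/7 = 704.429
Difference = 704.429 − 554.286 = 150.143 ms

150.1 ms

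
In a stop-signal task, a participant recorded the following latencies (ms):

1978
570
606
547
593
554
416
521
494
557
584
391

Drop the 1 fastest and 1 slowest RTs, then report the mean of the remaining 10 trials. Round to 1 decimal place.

Sorted: 391, 416, 494, 521, 547, 554, 557, 570, 584, 593, 606, 1978
Drop lowest 1 (391) and highest 1 (1978)
Remaining (n=10): Σ = 5442, mean = 5442/10 = 544.200

544.2 ms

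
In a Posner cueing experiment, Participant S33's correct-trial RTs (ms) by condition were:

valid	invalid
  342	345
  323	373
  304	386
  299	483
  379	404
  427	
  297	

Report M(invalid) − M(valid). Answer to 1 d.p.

59.5 ms

M(valid) = 2371/7 = 338.714
M(invalid) = 1991/5 = 398.200
Difference = 398.200 − 338.714 = 59.486 ms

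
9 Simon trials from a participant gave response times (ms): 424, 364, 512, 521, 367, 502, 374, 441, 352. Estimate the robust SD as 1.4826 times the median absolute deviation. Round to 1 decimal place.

89.0 ms

Sorted: 352, 364, 367, 374, 424, 441, 502, 512, 521 → median = 424
|x − 424| sorted: 0, 17, 50, 57, 60, 72, 78, 88, 97 → MAD = 60
Robust SD ≈ 1.4826 × 60 = 88.956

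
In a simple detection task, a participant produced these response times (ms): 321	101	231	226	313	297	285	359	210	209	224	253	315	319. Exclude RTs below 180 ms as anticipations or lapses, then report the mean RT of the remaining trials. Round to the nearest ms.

Excluded: 101
Retained (n=13): Σ = 3562
Mean = 3562/13 = 274.0000

274 ms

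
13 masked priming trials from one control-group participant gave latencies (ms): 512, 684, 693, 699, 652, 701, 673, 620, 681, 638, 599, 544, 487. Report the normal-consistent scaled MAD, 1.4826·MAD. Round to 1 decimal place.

60.8 ms

Sorted: 487, 512, 544, 599, 620, 638, 652, 673, 681, 684, 693, 699, 701 → median = 652
|x − 652| sorted: 0, 14, 21, 29, 32, 32, 41, 47, 49, 53, 108, 140, 165 → MAD = 41
Robust SD ≈ 1.4826 × 41 = 60.787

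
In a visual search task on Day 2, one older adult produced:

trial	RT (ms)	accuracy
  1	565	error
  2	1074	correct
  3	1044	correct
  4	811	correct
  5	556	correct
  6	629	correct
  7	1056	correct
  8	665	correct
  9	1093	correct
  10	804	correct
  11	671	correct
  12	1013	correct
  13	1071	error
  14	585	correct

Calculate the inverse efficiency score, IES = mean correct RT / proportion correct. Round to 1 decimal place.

Correct trials (n=12): 1074, 1044, 811, 556, 629, 1056, 665, 1093, 804, 671, 1013, 585
Mean correct RT = 10001/12 = 833.4167 ms
Proportion correct = 12/14
IES = 833.4167 / (12/14) = 972.319 ms

972.3 ms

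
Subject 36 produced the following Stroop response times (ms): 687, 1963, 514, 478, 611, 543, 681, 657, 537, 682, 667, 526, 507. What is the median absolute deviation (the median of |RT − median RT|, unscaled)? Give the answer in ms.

Sorted: 478, 507, 514, 526, 537, 543, 611, 657, 667, 681, 682, 687, 1963 → median = 611
|x − 611|: 76, 1352, 97, 133, 0, 68, 70, 46, 74, 71, 56, 85, 104
Sorted deviations: 0, 46, 56, 68, 70, 71, 74, 76, 85, 97, 104, 133, 1352 → MAD = 74

74 ms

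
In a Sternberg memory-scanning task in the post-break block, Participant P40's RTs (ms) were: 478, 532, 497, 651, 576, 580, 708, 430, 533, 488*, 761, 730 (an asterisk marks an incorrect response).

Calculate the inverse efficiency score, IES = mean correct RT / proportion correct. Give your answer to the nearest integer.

642 ms

Correct trials (n=11): 478, 532, 497, 651, 576, 580, 708, 430, 533, 761, 730
Mean correct RT = 6476/11 = 588.7273 ms
Proportion correct = 11/12
IES = 588.7273 / (11/12) = 642.248 ms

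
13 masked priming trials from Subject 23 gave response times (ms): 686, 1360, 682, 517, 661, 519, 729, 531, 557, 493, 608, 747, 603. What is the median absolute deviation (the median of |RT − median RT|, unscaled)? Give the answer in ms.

78 ms

Sorted: 493, 517, 519, 531, 557, 603, 608, 661, 682, 686, 729, 747, 1360 → median = 608
|x − 608|: 78, 752, 74, 91, 53, 89, 121, 77, 51, 115, 0, 139, 5
Sorted deviations: 0, 5, 51, 53, 74, 77, 78, 89, 91, 115, 121, 139, 752 → MAD = 78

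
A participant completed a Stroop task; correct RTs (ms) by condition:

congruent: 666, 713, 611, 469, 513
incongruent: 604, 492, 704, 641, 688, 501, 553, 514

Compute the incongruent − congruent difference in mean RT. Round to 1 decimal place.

-7.3 ms

M(congruent) = 2972/5 = 594.400
M(incongruent) = 4697/8 = 587.125
Difference = 587.125 − 594.400 = -7.275 ms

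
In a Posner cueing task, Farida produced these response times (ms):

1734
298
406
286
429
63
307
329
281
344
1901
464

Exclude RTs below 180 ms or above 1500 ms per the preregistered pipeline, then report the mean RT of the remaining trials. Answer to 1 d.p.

349.3 ms

Excluded: 63, 1734, 1901
Retained (n=9): Σ = 3144
Mean = 3144/9 = 349.3333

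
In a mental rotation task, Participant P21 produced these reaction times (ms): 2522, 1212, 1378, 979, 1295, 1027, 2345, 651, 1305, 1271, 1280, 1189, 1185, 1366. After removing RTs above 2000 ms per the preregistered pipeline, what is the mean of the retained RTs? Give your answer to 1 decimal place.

1178.2 ms

Excluded: 2345, 2522
Retained (n=12): Σ = 14138
Mean = 14138/12 = 1178.1667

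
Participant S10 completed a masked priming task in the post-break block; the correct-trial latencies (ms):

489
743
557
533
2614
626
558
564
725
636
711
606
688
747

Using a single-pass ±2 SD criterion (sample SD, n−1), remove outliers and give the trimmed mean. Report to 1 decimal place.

629.5 ms

n = 14, ΣRT = 10797, M = 771.214
Σ(x−M)² = 3747270.36; s = √(3747270.36/13) = 536.891
Cutoffs: 771.214 ± 2·536.891 → [-302.6, 1845.0]
Outside: 2614 → excluded.
Retained (n=13): Σ = 8183, mean = 8183/13 = 629.462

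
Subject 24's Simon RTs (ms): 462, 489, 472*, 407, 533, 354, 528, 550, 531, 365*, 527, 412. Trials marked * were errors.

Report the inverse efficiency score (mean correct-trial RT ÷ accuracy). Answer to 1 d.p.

575.2 ms

Correct trials (n=10): 462, 489, 407, 533, 354, 528, 550, 531, 527, 412
Mean correct RT = 4793/10 = 479.3000 ms
Proportion correct = 10/12
IES = 479.3000 / (10/12) = 575.160 ms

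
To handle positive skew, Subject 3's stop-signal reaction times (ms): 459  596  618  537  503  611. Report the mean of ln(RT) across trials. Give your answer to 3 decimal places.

ln(RT): 6.1291, 6.3902, 6.4265, 6.2860, 6.2206, 6.4151
Σ ln(RT) = 37.8675
Mean = 37.8675/6 = 6.31124

6.311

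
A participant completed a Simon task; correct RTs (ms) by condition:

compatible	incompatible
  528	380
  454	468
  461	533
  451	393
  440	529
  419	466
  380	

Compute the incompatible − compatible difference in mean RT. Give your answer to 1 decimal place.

M(compatible) = 3133/7 = 447.571
M(incompatible) = 2769/6 = 461.500
Difference = 461.500 − 447.571 = 13.929 ms

13.9 ms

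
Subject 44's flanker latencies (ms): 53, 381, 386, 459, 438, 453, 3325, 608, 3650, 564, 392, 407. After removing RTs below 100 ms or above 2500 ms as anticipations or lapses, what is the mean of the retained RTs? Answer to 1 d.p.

Excluded: 53, 3325, 3650
Retained (n=9): Σ = 4088
Mean = 4088/9 = 454.2222

454.2 ms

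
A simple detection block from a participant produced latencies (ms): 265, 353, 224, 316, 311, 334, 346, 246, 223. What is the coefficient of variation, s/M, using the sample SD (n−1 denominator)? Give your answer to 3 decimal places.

0.178

n = 9, Σ = 2618, M = 290.8889
Σ(x−M)² = 21556.889; s = √(21556.889/8) = 51.9096
CV = 51.9096 / 290.8889 = 0.17845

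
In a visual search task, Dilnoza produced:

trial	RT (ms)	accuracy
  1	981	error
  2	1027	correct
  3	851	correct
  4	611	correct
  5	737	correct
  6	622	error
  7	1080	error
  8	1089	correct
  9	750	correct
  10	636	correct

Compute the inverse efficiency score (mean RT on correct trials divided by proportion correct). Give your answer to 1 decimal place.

1163.5 ms

Correct trials (n=7): 1027, 851, 611, 737, 1089, 750, 636
Mean correct RT = 5701/7 = 814.4286 ms
Proportion correct = 7/10
IES = 814.4286 / (7/10) = 1163.469 ms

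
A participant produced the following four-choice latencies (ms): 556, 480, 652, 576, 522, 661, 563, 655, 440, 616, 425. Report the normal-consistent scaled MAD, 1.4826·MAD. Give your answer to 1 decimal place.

123.1 ms

Sorted: 425, 440, 480, 522, 556, 563, 576, 616, 652, 655, 661 → median = 563
|x − 563| sorted: 0, 7, 13, 41, 53, 83, 89, 92, 98, 123, 138 → MAD = 83
Robust SD ≈ 1.4826 × 83 = 123.056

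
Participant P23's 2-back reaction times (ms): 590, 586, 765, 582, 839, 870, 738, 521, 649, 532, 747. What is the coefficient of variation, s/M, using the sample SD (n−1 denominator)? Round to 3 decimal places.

0.182

n = 11, Σ = 7419, M = 674.4545
Σ(x−M)² = 150806.727; s = √(150806.727/10) = 122.8034
CV = 122.8034 / 674.4545 = 0.18208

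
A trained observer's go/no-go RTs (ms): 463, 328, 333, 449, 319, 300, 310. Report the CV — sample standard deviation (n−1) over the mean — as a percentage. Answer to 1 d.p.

n = 7, Σ = 2502, M = 357.4286
Σ(x−M)² = 28017.714; s = √(28017.714/6) = 68.3346
CV = 68.3346 / 357.4286 = 0.19118 = 19.118%

19.1%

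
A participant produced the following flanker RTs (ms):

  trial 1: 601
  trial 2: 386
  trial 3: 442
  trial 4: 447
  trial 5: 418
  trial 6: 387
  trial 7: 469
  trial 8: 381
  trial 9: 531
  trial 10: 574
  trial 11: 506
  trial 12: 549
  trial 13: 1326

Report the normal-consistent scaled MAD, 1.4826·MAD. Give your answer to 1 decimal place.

Sorted: 381, 386, 387, 418, 442, 447, 469, 506, 531, 549, 574, 601, 1326 → median = 469
|x − 469| sorted: 0, 22, 27, 37, 51, 62, 80, 82, 83, 88, 105, 132, 857 → MAD = 80
Robust SD ≈ 1.4826 × 80 = 118.608

118.6 ms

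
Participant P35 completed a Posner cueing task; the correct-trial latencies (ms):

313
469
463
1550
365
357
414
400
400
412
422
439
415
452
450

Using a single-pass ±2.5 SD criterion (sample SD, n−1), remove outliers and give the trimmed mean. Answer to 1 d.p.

n = 15, ΣRT = 7321, M = 488.067
Σ(x−M)² = 1233310.93; s = √(1233310.93/14) = 296.806
Cutoffs: 488.067 ± 2.5·296.806 → [-253.9, 1230.1]
Outside: 1550 → excluded.
Retained (n=14): Σ = 5771, mean = 5771/14 = 412.214

412.2 ms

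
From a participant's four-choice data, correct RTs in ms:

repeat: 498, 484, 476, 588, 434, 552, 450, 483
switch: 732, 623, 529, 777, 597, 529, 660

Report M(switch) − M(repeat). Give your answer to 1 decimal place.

M(repeat) = 3965/8 = 495.625
M(switch) = 4447/7 = 635.286
Difference = 635.286 − 495.625 = 139.661 ms

139.7 ms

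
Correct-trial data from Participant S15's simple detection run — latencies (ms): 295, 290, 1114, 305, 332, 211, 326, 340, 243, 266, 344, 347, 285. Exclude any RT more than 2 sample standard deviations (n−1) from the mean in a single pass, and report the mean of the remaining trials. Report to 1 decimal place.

298.7 ms

n = 13, ΣRT = 4698, M = 361.385
Σ(x−M)² = 633757.08; s = √(633757.08/12) = 229.811
Cutoffs: 361.385 ± 2·229.811 → [-98.2, 821.0]
Outside: 1114 → excluded.
Retained (n=12): Σ = 3584, mean = 3584/12 = 298.667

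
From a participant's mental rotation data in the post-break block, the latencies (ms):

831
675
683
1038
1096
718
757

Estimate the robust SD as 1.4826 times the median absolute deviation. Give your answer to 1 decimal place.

109.7 ms

Sorted: 675, 683, 718, 757, 831, 1038, 1096 → median = 757
|x − 757| sorted: 0, 39, 74, 74, 82, 281, 339 → MAD = 74
Robust SD ≈ 1.4826 × 74 = 109.712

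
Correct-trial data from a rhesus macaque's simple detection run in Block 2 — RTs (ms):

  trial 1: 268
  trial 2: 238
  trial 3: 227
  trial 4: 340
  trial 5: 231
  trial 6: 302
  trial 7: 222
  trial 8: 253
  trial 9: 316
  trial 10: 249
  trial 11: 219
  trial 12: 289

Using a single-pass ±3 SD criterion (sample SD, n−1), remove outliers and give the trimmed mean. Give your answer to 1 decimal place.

262.8 ms

n = 12, ΣRT = 3154, M = 262.833
Σ(x−M)² = 17817.67; s = √(17817.67/11) = 40.247
Cutoffs: 262.833 ± 3·40.247 → [142.1, 383.6]
No RTs fall outside the cutoffs; all 12 retained. Mean = 3154/12 = 262.833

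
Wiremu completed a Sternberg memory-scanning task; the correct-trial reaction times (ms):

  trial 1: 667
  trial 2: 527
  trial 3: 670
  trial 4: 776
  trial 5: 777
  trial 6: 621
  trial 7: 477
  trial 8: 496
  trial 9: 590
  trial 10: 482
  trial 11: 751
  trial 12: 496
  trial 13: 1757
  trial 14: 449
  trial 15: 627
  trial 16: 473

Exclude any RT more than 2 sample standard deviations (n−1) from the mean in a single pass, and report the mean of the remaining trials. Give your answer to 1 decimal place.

n = 16, ΣRT = 10636, M = 664.750
Σ(x−M)² = 1462277.00; s = √(1462277.00/15) = 312.226
Cutoffs: 664.750 ± 2·312.226 → [40.3, 1289.2]
Outside: 1757 → excluded.
Retained (n=15): Σ = 8879, mean = 8879/15 = 591.933

591.9 ms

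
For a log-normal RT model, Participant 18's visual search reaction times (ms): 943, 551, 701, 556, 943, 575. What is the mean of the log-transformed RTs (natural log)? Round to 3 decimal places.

ln(RT): 6.8491, 6.3117, 6.5525, 6.3208, 6.8491, 6.3544
Σ ln(RT) = 39.2375
Mean = 39.2375/6 = 6.53959

6.540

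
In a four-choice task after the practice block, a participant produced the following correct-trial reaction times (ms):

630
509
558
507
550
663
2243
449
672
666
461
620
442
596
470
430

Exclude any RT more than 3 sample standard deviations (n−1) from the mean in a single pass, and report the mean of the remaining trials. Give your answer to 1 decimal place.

548.2 ms

n = 16, ΣRT = 10466, M = 654.125
Σ(x−M)² = 2801481.75; s = √(2801481.75/15) = 432.164
Cutoffs: 654.125 ± 3·432.164 → [-642.4, 1950.6]
Outside: 2243 → excluded.
Retained (n=15): Σ = 8223, mean = 8223/15 = 548.200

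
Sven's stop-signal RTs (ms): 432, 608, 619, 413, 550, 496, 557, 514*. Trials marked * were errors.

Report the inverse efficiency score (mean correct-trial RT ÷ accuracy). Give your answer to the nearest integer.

600 ms

Correct trials (n=7): 432, 608, 619, 413, 550, 496, 557
Mean correct RT = 3675/7 = 525.0000 ms
Proportion correct = 7/8
IES = 525.0000 / (7/8) = 600.000 ms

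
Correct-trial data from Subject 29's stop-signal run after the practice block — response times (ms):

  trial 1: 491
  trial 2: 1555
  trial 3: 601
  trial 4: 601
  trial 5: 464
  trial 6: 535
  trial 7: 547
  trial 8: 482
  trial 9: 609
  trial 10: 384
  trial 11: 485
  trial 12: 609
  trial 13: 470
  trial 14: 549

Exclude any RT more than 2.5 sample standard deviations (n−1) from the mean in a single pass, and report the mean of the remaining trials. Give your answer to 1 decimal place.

n = 14, ΣRT = 8382, M = 598.714
Σ(x−M)² = 1042882.86; s = √(1042882.86/13) = 283.234
Cutoffs: 598.714 ± 2.5·283.234 → [-109.4, 1306.8]
Outside: 1555 → excluded.
Retained (n=13): Σ = 6827, mean = 6827/13 = 525.154

525.2 ms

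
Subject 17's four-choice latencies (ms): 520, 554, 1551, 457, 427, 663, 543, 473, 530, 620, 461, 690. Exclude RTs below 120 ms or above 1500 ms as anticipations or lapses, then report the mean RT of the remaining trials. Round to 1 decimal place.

539.8 ms

Excluded: 1551
Retained (n=11): Σ = 5938
Mean = 5938/11 = 539.8182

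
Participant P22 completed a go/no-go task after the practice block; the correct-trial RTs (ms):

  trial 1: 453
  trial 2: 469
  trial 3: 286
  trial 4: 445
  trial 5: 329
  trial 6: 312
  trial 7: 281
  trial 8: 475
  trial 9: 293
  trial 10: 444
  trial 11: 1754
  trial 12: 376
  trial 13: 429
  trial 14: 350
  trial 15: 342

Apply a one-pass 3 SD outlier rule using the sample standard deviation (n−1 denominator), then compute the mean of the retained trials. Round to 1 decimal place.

n = 15, ΣRT = 7038, M = 469.200
Σ(x−M)² = 1837314.40; s = √(1837314.40/14) = 362.266
Cutoffs: 469.200 ± 3·362.266 → [-617.6, 1556.0]
Outside: 1754 → excluded.
Retained (n=14): Σ = 5284, mean = 5284/14 = 377.429

377.4 ms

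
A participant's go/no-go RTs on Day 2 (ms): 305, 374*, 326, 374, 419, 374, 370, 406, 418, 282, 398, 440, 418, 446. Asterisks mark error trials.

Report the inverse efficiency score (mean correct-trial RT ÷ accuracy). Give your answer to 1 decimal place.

412.2 ms

Correct trials (n=13): 305, 326, 374, 419, 374, 370, 406, 418, 282, 398, 440, 418, 446
Mean correct RT = 4976/13 = 382.7692 ms
Proportion correct = 13/14
IES = 382.7692 / (13/14) = 412.213 ms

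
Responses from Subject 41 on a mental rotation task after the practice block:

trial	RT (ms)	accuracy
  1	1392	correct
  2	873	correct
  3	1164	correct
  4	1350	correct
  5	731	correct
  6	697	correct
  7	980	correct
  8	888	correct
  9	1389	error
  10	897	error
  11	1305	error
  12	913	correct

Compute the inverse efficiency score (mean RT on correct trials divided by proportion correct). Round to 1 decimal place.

Correct trials (n=9): 1392, 873, 1164, 1350, 731, 697, 980, 888, 913
Mean correct RT = 8988/9 = 998.6667 ms
Proportion correct = 9/12
IES = 998.6667 / (9/12) = 1331.556 ms

1331.6 ms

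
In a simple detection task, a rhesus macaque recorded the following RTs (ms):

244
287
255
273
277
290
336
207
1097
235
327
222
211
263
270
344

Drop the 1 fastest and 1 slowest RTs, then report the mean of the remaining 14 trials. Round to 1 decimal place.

Sorted: 207, 211, 222, 235, 244, 255, 263, 270, 273, 277, 287, 290, 327, 336, 344, 1097
Drop lowest 1 (207) and highest 1 (1097)
Remaining (n=14): Σ = 3834, mean = 3834/14 = 273.857

273.9 ms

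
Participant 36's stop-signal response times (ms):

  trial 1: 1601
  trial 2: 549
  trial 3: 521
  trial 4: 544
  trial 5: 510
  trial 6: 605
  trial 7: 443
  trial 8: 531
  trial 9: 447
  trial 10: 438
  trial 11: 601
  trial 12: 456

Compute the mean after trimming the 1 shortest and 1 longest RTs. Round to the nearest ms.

Sorted: 438, 443, 447, 456, 510, 521, 531, 544, 549, 601, 605, 1601
Drop lowest 1 (438) and highest 1 (1601)
Remaining (n=10): Σ = 5207, mean = 5207/10 = 520.700

521 ms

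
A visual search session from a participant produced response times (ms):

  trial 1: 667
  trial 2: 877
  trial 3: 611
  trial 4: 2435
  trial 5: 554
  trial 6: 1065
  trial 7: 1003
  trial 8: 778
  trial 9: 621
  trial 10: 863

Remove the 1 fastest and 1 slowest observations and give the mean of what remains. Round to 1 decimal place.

810.6 ms

Sorted: 554, 611, 621, 667, 778, 863, 877, 1003, 1065, 2435
Drop lowest 1 (554) and highest 1 (2435)
Remaining (n=8): Σ = 6485, mean = 6485/8 = 810.625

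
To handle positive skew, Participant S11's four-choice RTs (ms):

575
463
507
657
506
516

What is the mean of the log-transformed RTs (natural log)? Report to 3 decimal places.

ln(RT): 6.3544, 6.1377, 6.2285, 6.4877, 6.2265, 6.2461
Σ ln(RT) = 37.6809
Mean = 37.6809/6 = 6.28016

6.280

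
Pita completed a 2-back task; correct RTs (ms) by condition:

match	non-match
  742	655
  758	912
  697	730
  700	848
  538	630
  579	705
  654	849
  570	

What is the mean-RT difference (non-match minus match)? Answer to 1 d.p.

M(match) = 5238/8 = 654.750
M(non-match) = 5329/7 = 761.286
Difference = 761.286 − 654.750 = 106.536 ms

106.5 ms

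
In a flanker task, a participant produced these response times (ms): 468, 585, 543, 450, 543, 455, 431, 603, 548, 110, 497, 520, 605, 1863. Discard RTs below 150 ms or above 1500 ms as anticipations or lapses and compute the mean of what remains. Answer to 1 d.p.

520.7 ms

Excluded: 110, 1863
Retained (n=12): Σ = 6248
Mean = 6248/12 = 520.6667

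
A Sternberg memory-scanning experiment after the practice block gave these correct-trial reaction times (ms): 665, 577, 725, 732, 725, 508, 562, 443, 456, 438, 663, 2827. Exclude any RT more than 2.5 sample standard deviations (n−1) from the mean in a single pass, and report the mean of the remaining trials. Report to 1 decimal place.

n = 12, ΣRT = 9321, M = 776.750
Σ(x−M)² = 4723576.25; s = √(4723576.25/11) = 655.298
Cutoffs: 776.750 ± 2.5·655.298 → [-861.5, 2415.0]
Outside: 2827 → excluded.
Retained (n=11): Σ = 6494, mean = 6494/11 = 590.364

590.4 ms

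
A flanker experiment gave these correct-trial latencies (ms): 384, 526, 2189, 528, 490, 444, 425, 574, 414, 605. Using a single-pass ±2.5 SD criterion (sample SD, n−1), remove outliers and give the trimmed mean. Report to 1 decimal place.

487.8 ms

n = 10, ΣRT = 6579, M = 657.900
Σ(x−M)² = 2651070.90; s = √(2651070.90/9) = 542.737
Cutoffs: 657.900 ± 2.5·542.737 → [-698.9, 2014.7]
Outside: 2189 → excluded.
Retained (n=9): Σ = 4390, mean = 4390/9 = 487.778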